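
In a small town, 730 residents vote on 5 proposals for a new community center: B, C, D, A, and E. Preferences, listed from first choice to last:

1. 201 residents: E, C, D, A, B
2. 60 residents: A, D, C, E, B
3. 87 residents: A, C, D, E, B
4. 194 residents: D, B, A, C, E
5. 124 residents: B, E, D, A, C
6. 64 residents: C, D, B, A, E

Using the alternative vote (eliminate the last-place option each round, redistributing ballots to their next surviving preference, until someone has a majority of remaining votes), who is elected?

D

Round 1: B 124, C 64, D 194, A 147, E 201. Eliminate C.
Round 2: B 124, D 258, A 147, E 201. Eliminate B.
Round 3: D 258, A 147, E 325. Eliminate A.
Round 4: D 405, E 325. D has a majority.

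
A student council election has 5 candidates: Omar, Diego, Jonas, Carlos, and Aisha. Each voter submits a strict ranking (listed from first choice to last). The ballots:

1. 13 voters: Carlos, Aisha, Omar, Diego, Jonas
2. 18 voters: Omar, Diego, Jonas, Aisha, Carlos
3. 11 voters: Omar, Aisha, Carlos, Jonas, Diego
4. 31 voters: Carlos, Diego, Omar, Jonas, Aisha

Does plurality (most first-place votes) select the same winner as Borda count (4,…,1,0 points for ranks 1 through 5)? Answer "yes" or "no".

no

Plurality — first-place votes: Omar 29, Diego 0, Jonas 0, Carlos 44, Aisha 0. Winner: Carlos.
Borda — scores: Omar 204, Diego 160, Jonas 78, Carlos 198, Aisha 90. Winner: Omar.
The two methods disagree.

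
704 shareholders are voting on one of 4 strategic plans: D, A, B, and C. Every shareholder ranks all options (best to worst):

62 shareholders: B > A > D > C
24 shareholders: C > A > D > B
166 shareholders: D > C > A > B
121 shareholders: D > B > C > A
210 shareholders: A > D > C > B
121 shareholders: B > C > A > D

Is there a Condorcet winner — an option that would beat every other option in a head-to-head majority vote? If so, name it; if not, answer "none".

Checking pairwise contests:
A beats D 417–287.
C beats A 432–272.
D beats B 521–183.
D beats C 559–145.
Every option loses at least one head-to-head, so there is no Condorcet winner.

none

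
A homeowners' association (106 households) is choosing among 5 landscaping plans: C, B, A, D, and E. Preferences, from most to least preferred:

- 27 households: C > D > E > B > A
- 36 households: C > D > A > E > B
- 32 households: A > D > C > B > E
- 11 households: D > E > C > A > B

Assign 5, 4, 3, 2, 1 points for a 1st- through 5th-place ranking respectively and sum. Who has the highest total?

C: 27·5 + 36·5 + 32·3 + 11·3 = 444
B: 27·2 + 36·1 + 32·2 + 11·1 = 165
A: 27·1 + 36·3 + 32·5 + 11·2 = 317
D: 27·4 + 36·4 + 32·4 + 11·5 = 435
E: 27·3 + 36·2 + 32·1 + 11·4 = 229
C has the highest Borda score (444).

C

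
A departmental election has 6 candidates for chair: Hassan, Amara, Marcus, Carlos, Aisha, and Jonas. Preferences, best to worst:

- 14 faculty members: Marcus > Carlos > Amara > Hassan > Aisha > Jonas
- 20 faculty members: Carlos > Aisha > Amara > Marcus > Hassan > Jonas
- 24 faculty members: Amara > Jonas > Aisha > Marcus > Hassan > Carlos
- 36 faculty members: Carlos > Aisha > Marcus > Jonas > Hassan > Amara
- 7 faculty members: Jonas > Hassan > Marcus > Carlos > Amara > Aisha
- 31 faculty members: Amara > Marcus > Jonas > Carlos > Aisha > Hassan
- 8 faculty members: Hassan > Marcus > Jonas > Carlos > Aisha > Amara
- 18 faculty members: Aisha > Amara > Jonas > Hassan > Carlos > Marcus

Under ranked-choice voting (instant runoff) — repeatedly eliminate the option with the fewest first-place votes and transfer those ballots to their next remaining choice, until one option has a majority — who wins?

Round 1: Hassan 8, Amara 55, Marcus 14, Carlos 56, Aisha 18, Jonas 7. Eliminate Jonas.
Round 2: Hassan 15, Amara 55, Marcus 14, Carlos 56, Aisha 18. Eliminate Marcus.
Round 3: Hassan 15, Amara 55, Carlos 70, Aisha 18. Eliminate Hassan.
Round 4: Amara 55, Carlos 85, Aisha 18. Carlos has a majority.

Carlos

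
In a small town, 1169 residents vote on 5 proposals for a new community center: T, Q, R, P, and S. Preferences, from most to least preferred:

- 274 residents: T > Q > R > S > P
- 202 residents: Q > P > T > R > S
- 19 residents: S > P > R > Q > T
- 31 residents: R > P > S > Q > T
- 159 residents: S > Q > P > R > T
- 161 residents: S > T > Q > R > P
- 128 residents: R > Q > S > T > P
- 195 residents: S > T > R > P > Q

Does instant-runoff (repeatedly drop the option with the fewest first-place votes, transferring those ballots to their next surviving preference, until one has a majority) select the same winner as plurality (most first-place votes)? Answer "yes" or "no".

Instant-runoff — R1 T 274, Q 202, R 159, P 0, S 534 (P out); R2 T 274, Q 202, R 159, S 534 (R out); R3 T 274, Q 330, S 565 (T out); R4 Q 604, S 565 (Q winner). Winner: Q.
Plurality — first-place votes: T 274, Q 202, R 159, P 0, S 534. Winner: S.
The two methods disagree.

no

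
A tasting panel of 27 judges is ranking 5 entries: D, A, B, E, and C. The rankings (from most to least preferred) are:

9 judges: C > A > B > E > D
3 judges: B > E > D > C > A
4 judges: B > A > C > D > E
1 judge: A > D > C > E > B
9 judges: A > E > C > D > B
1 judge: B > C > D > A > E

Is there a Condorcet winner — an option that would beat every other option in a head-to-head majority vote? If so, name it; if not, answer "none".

A

A vs D: 23–4 for A.
A vs B: 19–8 for A.
A vs E: 24–3 for A.
A vs C: 14–13 for A.
A beats every other option head-to-head.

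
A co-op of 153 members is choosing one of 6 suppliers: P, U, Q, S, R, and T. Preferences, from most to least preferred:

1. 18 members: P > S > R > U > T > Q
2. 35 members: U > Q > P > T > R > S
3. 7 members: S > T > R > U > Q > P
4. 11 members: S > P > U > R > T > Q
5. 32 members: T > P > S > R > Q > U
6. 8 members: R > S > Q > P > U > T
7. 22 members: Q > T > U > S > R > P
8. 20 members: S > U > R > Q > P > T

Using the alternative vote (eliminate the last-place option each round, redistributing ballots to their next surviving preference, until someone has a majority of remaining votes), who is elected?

Round 1: P 18, U 35, Q 22, S 38, R 8, T 32. Eliminate R.
Round 2: P 18, U 35, Q 22, S 46, T 32. Eliminate P.
Round 3: U 35, Q 22, S 64, T 32. Eliminate Q.
Round 4: U 35, S 64, T 54. Eliminate U.
Round 5: S 64, T 89. T has a majority.

T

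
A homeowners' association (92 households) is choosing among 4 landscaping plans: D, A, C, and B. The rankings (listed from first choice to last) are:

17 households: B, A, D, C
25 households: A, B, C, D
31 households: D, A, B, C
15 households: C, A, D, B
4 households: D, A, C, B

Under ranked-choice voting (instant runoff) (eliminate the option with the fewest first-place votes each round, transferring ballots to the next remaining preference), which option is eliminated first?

C

Round 1: D 35, A 25, C 15, B 17. Eliminate C.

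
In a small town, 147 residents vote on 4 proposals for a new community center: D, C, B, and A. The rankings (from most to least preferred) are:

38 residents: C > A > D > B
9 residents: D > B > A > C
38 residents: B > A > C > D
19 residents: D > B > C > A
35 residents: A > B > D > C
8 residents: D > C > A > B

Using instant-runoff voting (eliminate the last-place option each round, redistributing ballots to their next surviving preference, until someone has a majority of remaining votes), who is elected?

B

Round 1: D 36, C 38, B 38, A 35. Eliminate A.
Round 2: D 36, C 38, B 73. Eliminate D.
Round 3: C 46, B 101. B has a majority.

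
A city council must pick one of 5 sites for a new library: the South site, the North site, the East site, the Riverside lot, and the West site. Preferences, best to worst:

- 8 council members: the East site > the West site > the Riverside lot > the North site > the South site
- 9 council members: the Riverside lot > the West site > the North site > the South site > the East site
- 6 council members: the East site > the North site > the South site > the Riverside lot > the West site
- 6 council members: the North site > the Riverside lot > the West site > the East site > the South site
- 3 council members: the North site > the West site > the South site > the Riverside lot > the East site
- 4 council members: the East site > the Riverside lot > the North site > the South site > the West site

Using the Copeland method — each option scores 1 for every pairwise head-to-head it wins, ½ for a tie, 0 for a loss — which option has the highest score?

the South site: loses to the North site, the East site, the Riverside lot, and the West site → score 0.
the North site: beats the South site and the West site; ties the East site; loses to the Riverside lot → score 2.5.
the East site: beats the South site; ties the North site, the Riverside lot, and the West site → score 2.5.
the Riverside lot: beats the South site, the North site, and the West site; ties the East site → score 3.5.
the West site: beats the South site; ties the East site; loses to the North site and the Riverside lot → score 1.5.
the Riverside lot has the best pairwise record.

the Riverside lot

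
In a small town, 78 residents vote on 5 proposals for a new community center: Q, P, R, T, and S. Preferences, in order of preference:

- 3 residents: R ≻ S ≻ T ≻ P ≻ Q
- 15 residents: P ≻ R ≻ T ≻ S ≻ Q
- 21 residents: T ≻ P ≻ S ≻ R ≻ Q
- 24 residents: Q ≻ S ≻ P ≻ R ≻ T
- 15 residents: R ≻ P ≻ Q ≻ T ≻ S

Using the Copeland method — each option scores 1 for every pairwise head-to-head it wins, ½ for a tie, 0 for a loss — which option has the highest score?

Q: ties T and S; loses to P and R → score 1.
P: beats Q, R, T, and S → score 4.
R: beats Q and T; loses to P and S → score 2.
T: beats S; ties Q; loses to P and R → score 1.5.
S: beats R; ties Q; loses to P and T → score 1.5.
P has the best pairwise record.

P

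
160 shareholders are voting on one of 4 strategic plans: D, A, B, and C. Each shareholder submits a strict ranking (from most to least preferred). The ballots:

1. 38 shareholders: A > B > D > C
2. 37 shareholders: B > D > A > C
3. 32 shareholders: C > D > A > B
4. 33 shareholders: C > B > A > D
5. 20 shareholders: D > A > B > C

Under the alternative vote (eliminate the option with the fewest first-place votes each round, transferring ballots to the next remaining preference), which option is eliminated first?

D

Round 1: D 20, A 38, B 37, C 65. Eliminate D.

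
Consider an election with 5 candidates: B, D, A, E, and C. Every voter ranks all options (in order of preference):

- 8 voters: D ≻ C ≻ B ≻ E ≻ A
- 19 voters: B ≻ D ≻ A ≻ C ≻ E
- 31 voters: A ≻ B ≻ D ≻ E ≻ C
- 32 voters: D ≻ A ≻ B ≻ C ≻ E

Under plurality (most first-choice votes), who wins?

D

First-place votes: B 19, D 40, A 31, E 0, C 0.
D has the most first-place votes.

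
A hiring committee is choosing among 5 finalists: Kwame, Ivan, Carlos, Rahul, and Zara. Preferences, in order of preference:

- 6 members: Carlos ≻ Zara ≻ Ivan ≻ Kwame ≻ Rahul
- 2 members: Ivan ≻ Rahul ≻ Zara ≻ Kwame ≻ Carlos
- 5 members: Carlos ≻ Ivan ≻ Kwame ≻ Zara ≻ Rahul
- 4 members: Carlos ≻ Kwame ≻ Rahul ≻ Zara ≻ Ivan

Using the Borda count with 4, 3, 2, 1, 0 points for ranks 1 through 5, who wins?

Kwame: 6·1 + 2·1 + 5·2 + 4·3 = 30
Ivan: 6·2 + 2·4 + 5·3 + 4·0 = 35
Carlos: 6·4 + 2·0 + 5·4 + 4·4 = 60
Rahul: 6·0 + 2·3 + 5·0 + 4·2 = 14
Zara: 6·3 + 2·2 + 5·1 + 4·1 = 31
Carlos has the highest Borda score (60).

Carlos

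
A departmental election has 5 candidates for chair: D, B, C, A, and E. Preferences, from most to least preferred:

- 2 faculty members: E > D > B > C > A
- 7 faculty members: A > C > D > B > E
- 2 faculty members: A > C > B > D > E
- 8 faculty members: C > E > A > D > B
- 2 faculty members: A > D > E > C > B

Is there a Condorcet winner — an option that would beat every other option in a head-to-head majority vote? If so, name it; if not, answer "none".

A

A vs D: 19–2 for A.
A vs B: 19–2 for A.
A vs C: 11–10 for A.
A vs E: 11–10 for A.
A beats every other option head-to-head.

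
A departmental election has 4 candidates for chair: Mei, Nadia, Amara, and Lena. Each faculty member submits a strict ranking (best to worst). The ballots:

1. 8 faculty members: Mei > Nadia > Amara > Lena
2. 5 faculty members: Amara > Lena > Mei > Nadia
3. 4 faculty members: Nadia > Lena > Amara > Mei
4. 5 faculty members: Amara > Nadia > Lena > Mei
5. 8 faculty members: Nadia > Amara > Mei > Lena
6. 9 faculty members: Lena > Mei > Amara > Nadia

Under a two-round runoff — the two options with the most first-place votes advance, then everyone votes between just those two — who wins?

Nadia

Round 1 first-place votes: Mei 8, Nadia 12, Amara 10, Lena 9.
Nadia and Amara advance.
Runoff: Nadia is preferred to Amara by 20 voters; Amara by 19.
Nadia wins the runoff.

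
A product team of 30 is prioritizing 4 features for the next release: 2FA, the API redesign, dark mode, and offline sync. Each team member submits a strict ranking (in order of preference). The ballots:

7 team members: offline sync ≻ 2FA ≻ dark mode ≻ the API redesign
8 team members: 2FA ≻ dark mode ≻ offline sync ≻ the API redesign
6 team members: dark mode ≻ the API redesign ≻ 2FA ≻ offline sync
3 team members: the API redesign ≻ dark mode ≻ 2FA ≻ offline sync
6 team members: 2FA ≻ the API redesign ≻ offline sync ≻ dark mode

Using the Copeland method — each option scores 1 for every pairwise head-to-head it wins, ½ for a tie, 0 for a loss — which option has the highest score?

2FA: beats the API redesign, dark mode, and offline sync → score 3.
the API redesign: ties offline sync; loses to 2FA and dark mode → score 0.5.
dark mode: beats the API redesign and offline sync; loses to 2FA → score 2.
offline sync: ties the API redesign; loses to 2FA and dark mode → score 0.5.
2FA has the best pairwise record.

2FA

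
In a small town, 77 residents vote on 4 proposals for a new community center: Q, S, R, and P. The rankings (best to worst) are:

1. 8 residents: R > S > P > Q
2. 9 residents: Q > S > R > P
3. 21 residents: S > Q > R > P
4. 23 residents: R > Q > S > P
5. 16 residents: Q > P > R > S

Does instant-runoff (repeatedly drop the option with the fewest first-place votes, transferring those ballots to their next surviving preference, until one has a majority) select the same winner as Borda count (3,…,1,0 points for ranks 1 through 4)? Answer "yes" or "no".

yes

Instant-runoff — R1 Q 25, S 21, R 31, P 0 (P out); R2 Q 25, S 21, R 31 (S out); R3 Q 46, R 31 (Q winner). Winner: Q.
Borda — scores: Q 163, S 120, R 139, P 40. Winner: Q.
The two methods agree.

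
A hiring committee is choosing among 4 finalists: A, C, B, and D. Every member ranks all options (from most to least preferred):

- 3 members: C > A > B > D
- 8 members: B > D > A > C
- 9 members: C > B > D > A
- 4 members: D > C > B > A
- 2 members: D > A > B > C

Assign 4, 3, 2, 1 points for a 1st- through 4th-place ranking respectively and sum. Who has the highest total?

B

A: 3·3 + 8·2 + 9·1 + 4·1 + 2·3 = 44
C: 3·4 + 8·1 + 9·4 + 4·3 + 2·1 = 70
B: 3·2 + 8·4 + 9·3 + 4·2 + 2·2 = 77
D: 3·1 + 8·3 + 9·2 + 4·4 + 2·4 = 69
B has the highest Borda score (77).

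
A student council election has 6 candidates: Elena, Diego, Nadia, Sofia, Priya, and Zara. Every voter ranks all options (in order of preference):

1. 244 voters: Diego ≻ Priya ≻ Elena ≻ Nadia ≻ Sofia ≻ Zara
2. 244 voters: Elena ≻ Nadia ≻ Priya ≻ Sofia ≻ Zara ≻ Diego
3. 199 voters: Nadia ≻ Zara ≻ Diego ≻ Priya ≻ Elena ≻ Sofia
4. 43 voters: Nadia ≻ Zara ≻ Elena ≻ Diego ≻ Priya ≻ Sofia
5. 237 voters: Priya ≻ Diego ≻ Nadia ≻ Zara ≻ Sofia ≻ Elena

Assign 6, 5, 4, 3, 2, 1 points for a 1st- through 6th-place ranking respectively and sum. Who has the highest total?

Nadia

Elena: 244·4 + 244·6 + 199·2 + 43·4 + 237·1 = 3247
Diego: 244·6 + 244·1 + 199·4 + 43·3 + 237·5 = 3818
Nadia: 244·3 + 244·5 + 199·6 + 43·6 + 237·4 = 4352
Sofia: 244·2 + 244·3 + 199·1 + 43·1 + 237·2 = 1936
Priya: 244·5 + 244·4 + 199·3 + 43·2 + 237·6 = 4301
Zara: 244·1 + 244·2 + 199·5 + 43·5 + 237·3 = 2653
Nadia has the highest Borda score (4352).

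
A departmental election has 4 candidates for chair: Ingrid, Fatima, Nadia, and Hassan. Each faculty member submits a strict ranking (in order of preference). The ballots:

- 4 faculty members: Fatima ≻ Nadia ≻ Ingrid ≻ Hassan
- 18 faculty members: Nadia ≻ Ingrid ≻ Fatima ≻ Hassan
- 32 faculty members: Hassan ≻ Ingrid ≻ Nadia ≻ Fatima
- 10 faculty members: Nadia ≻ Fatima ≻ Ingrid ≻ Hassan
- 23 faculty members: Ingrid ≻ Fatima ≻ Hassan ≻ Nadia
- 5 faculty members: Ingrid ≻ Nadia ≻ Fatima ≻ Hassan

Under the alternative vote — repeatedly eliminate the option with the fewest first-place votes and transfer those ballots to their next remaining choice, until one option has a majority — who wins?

Hassan

Round 1: Ingrid 28, Fatima 4, Nadia 28, Hassan 32. Eliminate Fatima.
Round 2: Ingrid 28, Nadia 32, Hassan 32. Eliminate Ingrid.
Round 3: Nadia 37, Hassan 55. Hassan has a majority.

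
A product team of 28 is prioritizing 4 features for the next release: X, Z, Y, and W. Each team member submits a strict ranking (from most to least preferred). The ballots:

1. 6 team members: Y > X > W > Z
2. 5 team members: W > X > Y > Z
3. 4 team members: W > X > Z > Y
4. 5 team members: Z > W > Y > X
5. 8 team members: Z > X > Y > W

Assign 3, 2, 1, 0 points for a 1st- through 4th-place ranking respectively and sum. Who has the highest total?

X: 6·2 + 5·2 + 4·2 + 5·0 + 8·2 = 46
Z: 6·0 + 5·0 + 4·1 + 5·3 + 8·3 = 43
Y: 6·3 + 5·1 + 4·0 + 5·1 + 8·1 = 36
W: 6·1 + 5·3 + 4·3 + 5·2 + 8·0 = 43
X has the highest Borda score (46).

X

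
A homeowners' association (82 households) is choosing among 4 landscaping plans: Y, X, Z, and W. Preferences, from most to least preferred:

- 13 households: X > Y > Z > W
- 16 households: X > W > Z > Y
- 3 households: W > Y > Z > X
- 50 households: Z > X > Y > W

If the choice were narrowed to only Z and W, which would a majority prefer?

Voters preferring Z to W: 63; preferring W to Z: 19.
Z wins the head-to-head.

Z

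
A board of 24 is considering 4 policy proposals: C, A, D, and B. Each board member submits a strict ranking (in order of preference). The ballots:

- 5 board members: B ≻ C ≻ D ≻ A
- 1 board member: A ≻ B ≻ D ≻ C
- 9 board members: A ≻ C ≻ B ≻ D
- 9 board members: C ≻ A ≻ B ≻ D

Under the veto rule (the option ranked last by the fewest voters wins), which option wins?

B

Last-place votes: C 1, A 5, D 18, B 0.
B is ranked last by the fewest voters, so B wins.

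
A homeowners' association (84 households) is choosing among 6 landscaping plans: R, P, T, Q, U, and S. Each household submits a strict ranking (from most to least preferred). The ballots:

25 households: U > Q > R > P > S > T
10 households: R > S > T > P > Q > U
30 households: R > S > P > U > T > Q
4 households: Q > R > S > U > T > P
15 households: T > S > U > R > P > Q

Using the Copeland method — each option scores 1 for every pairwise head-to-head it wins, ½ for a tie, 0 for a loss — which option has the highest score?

R

R: beats P, T, Q, U, and S → score 5.
P: beats T and Q; loses to R, U, and S → score 2.
T: beats Q; loses to R, P, U, and S → score 1.
Q: loses to R, P, T, U, and S → score 0.
U: beats P, T, and Q; loses to R and S → score 3.
S: beats P, T, Q, and U; loses to R → score 4.
R has the best pairwise record.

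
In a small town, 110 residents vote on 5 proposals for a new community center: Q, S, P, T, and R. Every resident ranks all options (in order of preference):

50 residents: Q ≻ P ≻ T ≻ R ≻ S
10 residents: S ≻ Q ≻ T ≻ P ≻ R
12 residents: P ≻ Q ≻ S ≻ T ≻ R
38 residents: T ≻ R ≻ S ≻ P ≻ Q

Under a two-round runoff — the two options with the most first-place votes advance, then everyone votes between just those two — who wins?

Q

Round 1 first-place votes: Q 50, S 10, P 12, T 38, R 0.
Q and T advance.
Runoff: Q is preferred to T by 72 voters; T by 38.
Q wins the runoff.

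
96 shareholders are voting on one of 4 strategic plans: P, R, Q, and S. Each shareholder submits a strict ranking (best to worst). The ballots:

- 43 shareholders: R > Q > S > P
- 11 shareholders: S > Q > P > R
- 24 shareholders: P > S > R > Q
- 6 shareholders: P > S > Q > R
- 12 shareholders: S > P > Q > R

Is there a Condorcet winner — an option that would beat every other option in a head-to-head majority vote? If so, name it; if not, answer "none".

S vs P: 66–30 for S.
S vs R: 53–43 for S.
S vs Q: 53–43 for S.
S beats every other option head-to-head.

S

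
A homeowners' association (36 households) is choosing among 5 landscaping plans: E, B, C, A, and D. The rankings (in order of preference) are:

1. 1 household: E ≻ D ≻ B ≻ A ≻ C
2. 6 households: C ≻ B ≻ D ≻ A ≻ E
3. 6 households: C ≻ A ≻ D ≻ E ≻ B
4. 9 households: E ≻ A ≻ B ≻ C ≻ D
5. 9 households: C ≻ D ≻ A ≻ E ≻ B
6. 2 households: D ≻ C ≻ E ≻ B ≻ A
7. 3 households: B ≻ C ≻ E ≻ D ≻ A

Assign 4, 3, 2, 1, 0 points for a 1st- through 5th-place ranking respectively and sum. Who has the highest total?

C

E: 1·4 + 6·0 + 6·1 + 9·4 + 9·1 + 2·2 + 3·2 = 65
B: 1·2 + 6·3 + 6·0 + 9·2 + 9·0 + 2·1 + 3·4 = 52
C: 1·0 + 6·4 + 6·4 + 9·1 + 9·4 + 2·3 + 3·3 = 108
A: 1·1 + 6·1 + 6·3 + 9·3 + 9·2 + 2·0 + 3·0 = 70
D: 1·3 + 6·2 + 6·2 + 9·0 + 9·3 + 2·4 + 3·1 = 65
C has the highest Borda score (108).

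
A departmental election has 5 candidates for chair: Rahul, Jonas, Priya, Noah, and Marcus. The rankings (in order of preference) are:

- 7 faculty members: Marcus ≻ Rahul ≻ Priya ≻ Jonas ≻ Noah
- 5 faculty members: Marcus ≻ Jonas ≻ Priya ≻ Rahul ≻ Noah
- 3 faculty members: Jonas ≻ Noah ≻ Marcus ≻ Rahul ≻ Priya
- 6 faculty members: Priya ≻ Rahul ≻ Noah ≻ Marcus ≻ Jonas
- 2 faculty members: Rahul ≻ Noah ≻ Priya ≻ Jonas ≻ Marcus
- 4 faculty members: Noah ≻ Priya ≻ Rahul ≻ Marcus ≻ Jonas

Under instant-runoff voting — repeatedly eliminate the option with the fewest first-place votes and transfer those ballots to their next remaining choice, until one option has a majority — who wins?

Round 1: Rahul 2, Jonas 3, Priya 6, Noah 4, Marcus 12. Eliminate Rahul.
Round 2: Jonas 3, Priya 6, Noah 6, Marcus 12. Eliminate Jonas.
Round 3: Priya 6, Noah 9, Marcus 12. Eliminate Priya.
Round 4: Noah 15, Marcus 12. Noah has a majority.

Noah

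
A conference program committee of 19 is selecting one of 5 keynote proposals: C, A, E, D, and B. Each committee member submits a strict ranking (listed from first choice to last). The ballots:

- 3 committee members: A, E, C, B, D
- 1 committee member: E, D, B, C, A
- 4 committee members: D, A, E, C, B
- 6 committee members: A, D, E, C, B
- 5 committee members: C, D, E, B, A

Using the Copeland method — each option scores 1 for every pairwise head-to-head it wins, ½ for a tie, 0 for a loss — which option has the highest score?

D

C: beats B; loses to A, E, and D → score 1.
A: beats C, E, and B; loses to D → score 3.
E: beats C and B; loses to A and D → score 2.
D: beats C, A, E, and B → score 4.
B: loses to C, A, E, and D → score 0.
D has the best pairwise record.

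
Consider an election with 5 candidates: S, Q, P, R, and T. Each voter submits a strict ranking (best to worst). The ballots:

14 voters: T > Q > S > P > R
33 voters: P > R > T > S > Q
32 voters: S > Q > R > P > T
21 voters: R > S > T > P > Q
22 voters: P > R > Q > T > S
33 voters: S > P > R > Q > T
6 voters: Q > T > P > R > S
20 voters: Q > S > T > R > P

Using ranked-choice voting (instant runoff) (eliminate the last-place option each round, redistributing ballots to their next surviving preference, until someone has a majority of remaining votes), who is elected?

Round 1: S 65, Q 26, P 55, R 21, T 14. Eliminate T.
Round 2: S 65, Q 40, P 55, R 21. Eliminate R.
Round 3: S 86, Q 40, P 55. Eliminate Q.
Round 4: S 120, P 61. S has a majority.

S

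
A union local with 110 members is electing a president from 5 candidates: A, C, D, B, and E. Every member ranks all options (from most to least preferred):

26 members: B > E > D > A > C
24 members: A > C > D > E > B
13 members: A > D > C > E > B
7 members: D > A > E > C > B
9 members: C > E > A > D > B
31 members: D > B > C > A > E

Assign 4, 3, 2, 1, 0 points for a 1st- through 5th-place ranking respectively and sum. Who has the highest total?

A: 26·1 + 24·4 + 13·4 + 7·3 + 9·2 + 31·1 = 244
C: 26·0 + 24·3 + 13·2 + 7·1 + 9·4 + 31·2 = 203
D: 26·2 + 24·2 + 13·3 + 7·4 + 9·1 + 31·4 = 300
B: 26·4 + 24·0 + 13·0 + 7·0 + 9·0 + 31·3 = 197
E: 26·3 + 24·1 + 13·1 + 7·2 + 9·3 + 31·0 = 156
D has the highest Borda score (300).

D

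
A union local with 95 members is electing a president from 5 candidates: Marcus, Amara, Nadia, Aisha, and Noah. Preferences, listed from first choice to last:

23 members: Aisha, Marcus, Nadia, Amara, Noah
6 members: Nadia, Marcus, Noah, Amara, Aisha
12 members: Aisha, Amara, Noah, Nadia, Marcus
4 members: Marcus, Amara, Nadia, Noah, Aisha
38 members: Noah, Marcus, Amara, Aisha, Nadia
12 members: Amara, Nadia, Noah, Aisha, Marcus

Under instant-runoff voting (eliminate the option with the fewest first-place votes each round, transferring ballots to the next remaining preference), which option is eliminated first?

Round 1: Marcus 4, Amara 12, Nadia 6, Aisha 35, Noah 38. Eliminate Marcus.

Marcus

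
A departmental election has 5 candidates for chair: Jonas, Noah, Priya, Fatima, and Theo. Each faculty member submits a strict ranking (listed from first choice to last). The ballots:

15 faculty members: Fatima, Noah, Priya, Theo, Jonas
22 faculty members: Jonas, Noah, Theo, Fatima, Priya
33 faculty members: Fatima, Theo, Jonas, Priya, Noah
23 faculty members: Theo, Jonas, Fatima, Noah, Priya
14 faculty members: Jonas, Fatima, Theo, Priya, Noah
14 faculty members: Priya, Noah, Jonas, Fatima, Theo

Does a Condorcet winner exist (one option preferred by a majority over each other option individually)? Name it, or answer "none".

Checking pairwise contests:
Theo beats Jonas 71–50.
Jonas beats Noah 92–29.
Jonas beats Priya 92–29.
Jonas beats Fatima 73–48.
Fatima beats Theo 76–45.
Every option loses at least one head-to-head, so there is no Condorcet winner.

none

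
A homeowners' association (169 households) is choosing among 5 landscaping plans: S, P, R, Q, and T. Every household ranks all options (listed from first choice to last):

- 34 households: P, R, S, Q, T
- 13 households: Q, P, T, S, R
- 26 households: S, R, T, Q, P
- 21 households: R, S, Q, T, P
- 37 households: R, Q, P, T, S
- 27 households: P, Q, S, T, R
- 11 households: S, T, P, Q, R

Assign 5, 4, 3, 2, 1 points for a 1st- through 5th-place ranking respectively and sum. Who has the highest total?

R

S: 34·3 + 13·2 + 26·5 + 21·4 + 37·1 + 27·3 + 11·5 = 515
P: 34·5 + 13·4 + 26·1 + 21·1 + 37·3 + 27·5 + 11·3 = 548
R: 34·4 + 13·1 + 26·4 + 21·5 + 37·5 + 27·1 + 11·1 = 581
Q: 34·2 + 13·5 + 26·2 + 21·3 + 37·4 + 27·4 + 11·2 = 526
T: 34·1 + 13·3 + 26·3 + 21·2 + 37·2 + 27·2 + 11·4 = 365
R has the highest Borda score (581).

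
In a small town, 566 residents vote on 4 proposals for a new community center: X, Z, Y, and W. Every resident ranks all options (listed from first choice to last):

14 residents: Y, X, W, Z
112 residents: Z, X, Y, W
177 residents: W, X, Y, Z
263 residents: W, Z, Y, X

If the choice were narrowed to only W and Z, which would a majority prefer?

W

Voters preferring W to Z: 454; preferring Z to W: 112.
W wins the head-to-head.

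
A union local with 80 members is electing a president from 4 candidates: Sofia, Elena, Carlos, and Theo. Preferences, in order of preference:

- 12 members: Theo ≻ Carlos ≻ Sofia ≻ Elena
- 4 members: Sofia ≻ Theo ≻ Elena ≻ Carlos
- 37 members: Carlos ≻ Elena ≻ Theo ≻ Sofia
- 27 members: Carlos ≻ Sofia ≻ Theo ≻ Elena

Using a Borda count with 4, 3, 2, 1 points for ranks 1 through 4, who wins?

Sofia: 12·2 + 4·4 + 37·1 + 27·3 = 158
Elena: 12·1 + 4·2 + 37·3 + 27·1 = 158
Carlos: 12·3 + 4·1 + 37·4 + 27·4 = 296
Theo: 12·4 + 4·3 + 37·2 + 27·2 = 188
Carlos has the highest Borda score (296).

Carlos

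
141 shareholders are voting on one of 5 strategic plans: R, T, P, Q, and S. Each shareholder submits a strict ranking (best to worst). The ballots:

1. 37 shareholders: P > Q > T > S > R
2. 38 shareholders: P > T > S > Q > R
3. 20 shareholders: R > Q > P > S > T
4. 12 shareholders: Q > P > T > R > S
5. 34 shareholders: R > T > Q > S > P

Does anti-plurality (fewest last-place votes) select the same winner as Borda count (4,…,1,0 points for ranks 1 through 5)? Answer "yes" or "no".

no

Anti-plurality — last-place votes: R 75, T 20, P 34, Q 0, S 12. Winner: Q.
Borda — scores: R 228, T 314, P 376, Q 325, S 167. Winner: P.
The two methods disagree.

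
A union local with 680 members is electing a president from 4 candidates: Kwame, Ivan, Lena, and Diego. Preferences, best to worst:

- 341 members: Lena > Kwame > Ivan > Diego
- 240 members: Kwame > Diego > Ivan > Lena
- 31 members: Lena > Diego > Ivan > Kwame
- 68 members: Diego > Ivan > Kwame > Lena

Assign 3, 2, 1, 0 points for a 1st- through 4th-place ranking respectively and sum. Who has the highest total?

Kwame: 341·2 + 240·3 + 31·0 + 68·1 = 1470
Ivan: 341·1 + 240·1 + 31·1 + 68·2 = 748
Lena: 341·3 + 240·0 + 31·3 + 68·0 = 1116
Diego: 341·0 + 240·2 + 31·2 + 68·3 = 746
Kwame has the highest Borda score (1470).

Kwame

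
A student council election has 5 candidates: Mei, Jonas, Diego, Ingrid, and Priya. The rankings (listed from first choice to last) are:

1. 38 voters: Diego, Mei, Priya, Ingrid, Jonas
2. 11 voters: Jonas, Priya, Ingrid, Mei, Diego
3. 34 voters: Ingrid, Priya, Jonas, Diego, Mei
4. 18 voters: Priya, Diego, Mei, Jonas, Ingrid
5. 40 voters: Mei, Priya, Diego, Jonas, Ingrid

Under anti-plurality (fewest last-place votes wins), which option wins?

Priya

Last-place votes: Mei 34, Jonas 38, Diego 11, Ingrid 58, Priya 0.
Priya is ranked last by the fewest voters, so Priya wins.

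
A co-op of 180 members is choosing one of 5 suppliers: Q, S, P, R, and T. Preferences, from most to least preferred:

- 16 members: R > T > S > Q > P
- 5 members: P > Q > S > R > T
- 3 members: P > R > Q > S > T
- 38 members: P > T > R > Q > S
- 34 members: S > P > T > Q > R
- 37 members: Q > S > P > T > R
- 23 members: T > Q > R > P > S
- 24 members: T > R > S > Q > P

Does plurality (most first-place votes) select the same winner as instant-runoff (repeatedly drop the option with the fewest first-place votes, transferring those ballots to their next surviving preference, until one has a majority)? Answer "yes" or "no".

Plurality — first-place votes: Q 37, S 34, P 46, R 16, T 47. Winner: T.
Instant-runoff — R1 Q 37, S 34, P 46, R 16, T 47 (R out); R2 Q 37, S 34, P 46, T 63 (S out); R3 Q 37, P 80, T 63 (Q out); R4 P 117, T 63 (P winner). Winner: P.
The two methods disagree.

no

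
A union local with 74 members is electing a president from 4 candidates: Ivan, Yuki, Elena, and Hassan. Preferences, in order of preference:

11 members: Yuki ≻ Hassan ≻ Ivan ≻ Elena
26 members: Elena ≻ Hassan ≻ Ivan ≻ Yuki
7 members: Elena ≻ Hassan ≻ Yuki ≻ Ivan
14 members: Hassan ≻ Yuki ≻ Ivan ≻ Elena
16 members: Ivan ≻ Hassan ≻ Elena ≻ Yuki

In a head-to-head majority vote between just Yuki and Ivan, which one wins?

Voters preferring Yuki to Ivan: 32; preferring Ivan to Yuki: 42.
Ivan wins the head-to-head.

Ivan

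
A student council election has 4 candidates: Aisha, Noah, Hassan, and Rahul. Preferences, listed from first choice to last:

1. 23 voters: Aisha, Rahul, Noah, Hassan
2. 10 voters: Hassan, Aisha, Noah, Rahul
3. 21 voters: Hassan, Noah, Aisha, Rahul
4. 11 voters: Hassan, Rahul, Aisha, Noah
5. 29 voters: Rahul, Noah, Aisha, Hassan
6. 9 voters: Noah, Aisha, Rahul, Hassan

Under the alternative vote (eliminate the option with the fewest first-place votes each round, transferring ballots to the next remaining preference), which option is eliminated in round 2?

Rahul

Round 1: Aisha 23, Noah 9, Hassan 42, Rahul 29. Eliminate Noah.
Round 2: Aisha 32, Hassan 42, Rahul 29. Eliminate Rahul.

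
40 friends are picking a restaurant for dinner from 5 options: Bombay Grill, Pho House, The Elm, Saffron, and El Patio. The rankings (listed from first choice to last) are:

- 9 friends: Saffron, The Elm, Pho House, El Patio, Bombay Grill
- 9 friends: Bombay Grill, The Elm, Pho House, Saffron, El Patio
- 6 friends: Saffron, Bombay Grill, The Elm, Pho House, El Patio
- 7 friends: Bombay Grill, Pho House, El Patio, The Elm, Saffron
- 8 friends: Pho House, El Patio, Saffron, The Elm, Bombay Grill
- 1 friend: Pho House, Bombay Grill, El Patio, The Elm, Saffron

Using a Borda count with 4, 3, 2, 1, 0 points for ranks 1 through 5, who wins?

Bombay Grill: 9·0 + 9·4 + 6·3 + 7·4 + 8·0 + 1·3 = 85
Pho House: 9·2 + 9·2 + 6·1 + 7·3 + 8·4 + 1·4 = 99
The Elm: 9·3 + 9·3 + 6·2 + 7·1 + 8·1 + 1·1 = 82
Saffron: 9·4 + 9·1 + 6·4 + 7·0 + 8·2 + 1·0 = 85
El Patio: 9·1 + 9·0 + 6·0 + 7·2 + 8·3 + 1·2 = 49
Pho House has the highest Borda score (99).

Pho House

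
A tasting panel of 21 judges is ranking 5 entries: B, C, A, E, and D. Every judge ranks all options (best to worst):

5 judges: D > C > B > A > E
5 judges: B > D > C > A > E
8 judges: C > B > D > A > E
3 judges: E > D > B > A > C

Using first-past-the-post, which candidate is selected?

First-place votes: B 5, C 8, A 0, E 3, D 5.
C has the most first-place votes.

C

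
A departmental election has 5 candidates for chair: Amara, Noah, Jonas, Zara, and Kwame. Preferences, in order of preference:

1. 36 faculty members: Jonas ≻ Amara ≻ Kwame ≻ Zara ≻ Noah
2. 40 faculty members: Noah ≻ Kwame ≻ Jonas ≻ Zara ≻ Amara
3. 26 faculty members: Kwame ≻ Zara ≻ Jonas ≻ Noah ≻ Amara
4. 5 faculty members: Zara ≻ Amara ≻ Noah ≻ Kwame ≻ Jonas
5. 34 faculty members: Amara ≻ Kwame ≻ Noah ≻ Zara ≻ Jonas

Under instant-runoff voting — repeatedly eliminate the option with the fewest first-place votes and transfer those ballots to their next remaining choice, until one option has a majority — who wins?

Noah

Round 1: Amara 34, Noah 40, Jonas 36, Zara 5, Kwame 26. Eliminate Zara.
Round 2: Amara 39, Noah 40, Jonas 36, Kwame 26. Eliminate Kwame.
Round 3: Amara 39, Noah 40, Jonas 62. Eliminate Amara.
Round 4: Noah 79, Jonas 62. Noah has a majority.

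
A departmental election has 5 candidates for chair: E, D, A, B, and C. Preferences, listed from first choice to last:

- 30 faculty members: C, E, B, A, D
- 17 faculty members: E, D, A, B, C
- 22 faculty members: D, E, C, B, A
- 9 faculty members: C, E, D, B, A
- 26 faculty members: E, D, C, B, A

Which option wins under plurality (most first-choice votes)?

First-place votes: E 43, D 22, A 0, B 0, C 39.
E has the most first-place votes.

E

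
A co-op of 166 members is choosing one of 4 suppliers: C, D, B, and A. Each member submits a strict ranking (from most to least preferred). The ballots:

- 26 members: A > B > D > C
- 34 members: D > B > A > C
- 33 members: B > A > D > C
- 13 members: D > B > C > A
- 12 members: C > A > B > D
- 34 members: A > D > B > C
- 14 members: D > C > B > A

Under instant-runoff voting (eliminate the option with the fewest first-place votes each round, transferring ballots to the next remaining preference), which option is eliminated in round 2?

Round 1: C 12, D 61, B 33, A 60. Eliminate C.
Round 2: D 61, B 33, A 72. Eliminate B.

B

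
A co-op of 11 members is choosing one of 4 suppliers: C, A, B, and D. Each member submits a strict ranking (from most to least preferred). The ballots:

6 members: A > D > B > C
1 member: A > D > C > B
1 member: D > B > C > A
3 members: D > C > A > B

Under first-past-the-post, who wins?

A

First-place votes: C 0, A 7, B 0, D 4.
A has the most first-place votes.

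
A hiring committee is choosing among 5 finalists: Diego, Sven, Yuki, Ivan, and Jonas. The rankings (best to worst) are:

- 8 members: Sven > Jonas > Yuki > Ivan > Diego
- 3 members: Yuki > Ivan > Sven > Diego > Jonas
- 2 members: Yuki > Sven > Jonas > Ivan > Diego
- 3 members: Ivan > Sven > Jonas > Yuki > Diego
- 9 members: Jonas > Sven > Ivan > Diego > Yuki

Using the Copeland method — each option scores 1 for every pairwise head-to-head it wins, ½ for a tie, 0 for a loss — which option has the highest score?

Sven

Diego: loses to Sven, Yuki, Ivan, and Jonas → score 0.
Sven: beats Diego, Yuki, Ivan, and Jonas → score 4.
Yuki: beats Diego and Ivan; loses to Sven and Jonas → score 2.
Ivan: beats Diego; loses to Sven, Yuki, and Jonas → score 1.
Jonas: beats Diego, Yuki, and Ivan; loses to Sven → score 3.
Sven has the best pairwise record.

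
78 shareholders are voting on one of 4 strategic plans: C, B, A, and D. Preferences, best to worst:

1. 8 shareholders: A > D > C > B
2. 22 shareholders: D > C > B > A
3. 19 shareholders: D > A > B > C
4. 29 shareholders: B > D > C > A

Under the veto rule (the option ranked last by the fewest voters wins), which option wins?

Last-place votes: C 19, B 8, A 51, D 0.
D is ranked last by the fewest voters, so D wins.

D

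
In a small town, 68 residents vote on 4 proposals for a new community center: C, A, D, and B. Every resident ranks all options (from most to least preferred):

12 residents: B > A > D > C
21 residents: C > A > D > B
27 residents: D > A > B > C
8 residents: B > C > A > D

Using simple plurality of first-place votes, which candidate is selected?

First-place votes: C 21, A 0, D 27, B 20.
D has the most first-place votes.

D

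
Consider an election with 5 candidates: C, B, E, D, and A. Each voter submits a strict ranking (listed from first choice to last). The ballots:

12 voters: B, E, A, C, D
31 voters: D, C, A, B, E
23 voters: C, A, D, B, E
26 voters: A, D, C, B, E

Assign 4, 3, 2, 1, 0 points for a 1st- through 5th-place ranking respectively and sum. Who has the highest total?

C: 12·1 + 31·3 + 23·4 + 26·2 = 249
B: 12·4 + 31·1 + 23·1 + 26·1 = 128
E: 12·3 + 31·0 + 23·0 + 26·0 = 36
D: 12·0 + 31·4 + 23·2 + 26·3 = 248
A: 12·2 + 31·2 + 23·3 + 26·4 = 259
A has the highest Borda score (259).

A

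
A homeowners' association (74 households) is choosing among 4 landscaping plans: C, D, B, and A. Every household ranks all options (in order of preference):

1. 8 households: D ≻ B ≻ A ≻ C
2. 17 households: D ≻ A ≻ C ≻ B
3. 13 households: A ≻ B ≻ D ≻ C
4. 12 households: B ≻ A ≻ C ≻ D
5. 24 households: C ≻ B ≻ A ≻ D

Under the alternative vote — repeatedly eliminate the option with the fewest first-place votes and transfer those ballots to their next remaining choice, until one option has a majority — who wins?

Round 1: C 24, D 25, B 12, A 13. Eliminate B.
Round 2: C 24, D 25, A 25. Eliminate C.
Round 3: D 25, A 49. A has a majority.

A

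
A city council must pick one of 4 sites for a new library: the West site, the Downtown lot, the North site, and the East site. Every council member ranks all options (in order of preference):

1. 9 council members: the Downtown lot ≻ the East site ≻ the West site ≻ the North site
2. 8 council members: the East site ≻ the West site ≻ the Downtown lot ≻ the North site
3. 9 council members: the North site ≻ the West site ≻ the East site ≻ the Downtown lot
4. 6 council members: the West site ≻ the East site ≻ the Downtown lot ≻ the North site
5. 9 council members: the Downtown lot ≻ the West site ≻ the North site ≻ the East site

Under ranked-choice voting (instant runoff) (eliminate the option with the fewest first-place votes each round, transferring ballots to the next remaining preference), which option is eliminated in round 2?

the North site

Round 1: the West site 6, the Downtown lot 18, the North site 9, the East site 8. Eliminate the West site.
Round 2: the Downtown lot 18, the North site 9, the East site 14. Eliminate the North site.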